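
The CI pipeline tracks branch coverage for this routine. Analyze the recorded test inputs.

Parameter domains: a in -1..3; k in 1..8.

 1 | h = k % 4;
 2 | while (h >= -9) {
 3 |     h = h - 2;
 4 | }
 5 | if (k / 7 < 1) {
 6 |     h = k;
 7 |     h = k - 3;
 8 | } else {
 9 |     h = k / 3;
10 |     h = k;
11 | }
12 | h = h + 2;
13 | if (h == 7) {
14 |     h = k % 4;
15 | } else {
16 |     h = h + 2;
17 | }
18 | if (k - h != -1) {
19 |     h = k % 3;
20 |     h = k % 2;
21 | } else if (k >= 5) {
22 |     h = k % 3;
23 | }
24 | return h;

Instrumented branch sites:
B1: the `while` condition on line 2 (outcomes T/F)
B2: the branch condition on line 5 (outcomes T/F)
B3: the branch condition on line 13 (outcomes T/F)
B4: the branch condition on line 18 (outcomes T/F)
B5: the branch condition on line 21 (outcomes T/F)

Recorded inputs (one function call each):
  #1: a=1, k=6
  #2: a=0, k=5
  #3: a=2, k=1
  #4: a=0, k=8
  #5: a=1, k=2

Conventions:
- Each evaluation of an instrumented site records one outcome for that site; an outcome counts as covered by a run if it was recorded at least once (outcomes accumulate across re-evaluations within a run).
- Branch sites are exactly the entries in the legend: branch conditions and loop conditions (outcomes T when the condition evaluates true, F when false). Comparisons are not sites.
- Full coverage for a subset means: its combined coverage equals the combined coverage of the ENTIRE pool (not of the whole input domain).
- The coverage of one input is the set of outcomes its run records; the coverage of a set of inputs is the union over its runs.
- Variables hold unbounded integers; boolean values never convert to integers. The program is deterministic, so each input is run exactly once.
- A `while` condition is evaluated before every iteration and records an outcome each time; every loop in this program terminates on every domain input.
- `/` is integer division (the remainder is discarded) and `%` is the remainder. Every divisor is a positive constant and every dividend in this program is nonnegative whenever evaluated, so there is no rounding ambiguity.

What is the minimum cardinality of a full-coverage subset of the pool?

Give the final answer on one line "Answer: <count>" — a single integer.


run #1 (a=1, k=6) runs B1->T, B1->T, B1->T, B1->T, B1->T, B1->T, B1->F, B2->T, B3->F, B4->F, B5->T; records B1=T, B1=F, B2=T, B3=F, B4=F, B5=T
run #2 (a=0, k=5) runs B1->T, B1->T, B1->T, B1->T, B1->T, B1->T, B1->F, B2->T, B3->F, B4->F, B5->T; records B1=T, B1=F, B2=T, B3=F, B4=F, B5=T
run #3 (a=2, k=1) runs B1->T, B1->T, B1->T, B1->T, B1->T, B1->T, B1->F, B2->T, B3->F, B4->F, B5->F; records B1=T, B1=F, B2=T, B3=F, B4=F, B5=F
run #4 (a=0, k=8) runs B1->T, B1->T, B1->T, B1->T, B1->T, B1->F, B2->F, B3->F, B4->T; records B1=T, B1=F, B2=F, B3=F, B4=T
run #5 (a=1, k=2) runs B1->T, B1->T, B1->T, B1->T, B1->T, B1->T, B1->F, B2->T, B3->F, B4->F, B5->F; records B1=T, B1=F, B2=T, B3=F, B4=F, B5=F
pool-wide coverage (9 outcomes): B1=T, B1=F, B2=T, B2=F, B3=F, B4=T, B4=F, B5=T, B5=F
size 1 is not enough: best union over all size-1 subsets is 6/9
size 2 is not enough: best union over all size-2 subsets is 8/9
size 3: inputs {1, 3, 4} cover all 9 outcomes, and no lexicographically smaller subset of this size does
Answer: 3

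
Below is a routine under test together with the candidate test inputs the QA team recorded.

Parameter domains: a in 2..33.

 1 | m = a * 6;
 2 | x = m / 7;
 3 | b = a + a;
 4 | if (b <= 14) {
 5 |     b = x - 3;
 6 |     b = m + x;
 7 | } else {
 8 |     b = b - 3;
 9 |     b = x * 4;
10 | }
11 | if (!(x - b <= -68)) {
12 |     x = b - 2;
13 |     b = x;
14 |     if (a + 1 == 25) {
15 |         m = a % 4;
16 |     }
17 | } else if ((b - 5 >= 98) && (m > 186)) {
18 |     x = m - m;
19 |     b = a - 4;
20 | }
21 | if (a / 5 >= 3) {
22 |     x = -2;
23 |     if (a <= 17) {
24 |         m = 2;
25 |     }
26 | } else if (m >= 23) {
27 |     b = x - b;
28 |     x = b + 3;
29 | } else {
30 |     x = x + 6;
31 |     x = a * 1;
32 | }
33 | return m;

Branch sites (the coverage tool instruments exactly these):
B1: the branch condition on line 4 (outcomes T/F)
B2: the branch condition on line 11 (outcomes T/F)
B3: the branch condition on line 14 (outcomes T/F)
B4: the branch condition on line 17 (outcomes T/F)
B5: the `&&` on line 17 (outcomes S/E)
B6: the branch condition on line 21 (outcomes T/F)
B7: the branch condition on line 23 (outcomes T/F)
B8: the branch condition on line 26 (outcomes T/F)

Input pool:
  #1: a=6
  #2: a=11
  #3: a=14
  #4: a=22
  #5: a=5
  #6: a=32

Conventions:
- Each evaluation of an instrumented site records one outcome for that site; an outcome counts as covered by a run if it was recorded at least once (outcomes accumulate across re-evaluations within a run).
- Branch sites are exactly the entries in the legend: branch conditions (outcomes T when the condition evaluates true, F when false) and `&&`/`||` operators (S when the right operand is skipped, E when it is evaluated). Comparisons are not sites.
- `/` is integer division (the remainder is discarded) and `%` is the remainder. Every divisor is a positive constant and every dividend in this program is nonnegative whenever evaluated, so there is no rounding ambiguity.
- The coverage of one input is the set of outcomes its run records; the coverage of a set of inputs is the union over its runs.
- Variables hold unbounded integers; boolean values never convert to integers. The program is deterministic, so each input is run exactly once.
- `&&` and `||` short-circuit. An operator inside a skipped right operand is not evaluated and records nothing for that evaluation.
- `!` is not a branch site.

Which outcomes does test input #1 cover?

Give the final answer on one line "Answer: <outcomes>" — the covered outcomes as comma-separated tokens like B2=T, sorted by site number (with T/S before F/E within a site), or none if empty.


Running input #1 (a=6), event by event:
  B1->T, B2->T, B3->F, B6->F, B8->T
deduplicating events, the covered set is: B1=T, B2=T, B3=F, B6=F, B8=T
Answer: B1=T, B2=T, B3=F, B6=F, B8=T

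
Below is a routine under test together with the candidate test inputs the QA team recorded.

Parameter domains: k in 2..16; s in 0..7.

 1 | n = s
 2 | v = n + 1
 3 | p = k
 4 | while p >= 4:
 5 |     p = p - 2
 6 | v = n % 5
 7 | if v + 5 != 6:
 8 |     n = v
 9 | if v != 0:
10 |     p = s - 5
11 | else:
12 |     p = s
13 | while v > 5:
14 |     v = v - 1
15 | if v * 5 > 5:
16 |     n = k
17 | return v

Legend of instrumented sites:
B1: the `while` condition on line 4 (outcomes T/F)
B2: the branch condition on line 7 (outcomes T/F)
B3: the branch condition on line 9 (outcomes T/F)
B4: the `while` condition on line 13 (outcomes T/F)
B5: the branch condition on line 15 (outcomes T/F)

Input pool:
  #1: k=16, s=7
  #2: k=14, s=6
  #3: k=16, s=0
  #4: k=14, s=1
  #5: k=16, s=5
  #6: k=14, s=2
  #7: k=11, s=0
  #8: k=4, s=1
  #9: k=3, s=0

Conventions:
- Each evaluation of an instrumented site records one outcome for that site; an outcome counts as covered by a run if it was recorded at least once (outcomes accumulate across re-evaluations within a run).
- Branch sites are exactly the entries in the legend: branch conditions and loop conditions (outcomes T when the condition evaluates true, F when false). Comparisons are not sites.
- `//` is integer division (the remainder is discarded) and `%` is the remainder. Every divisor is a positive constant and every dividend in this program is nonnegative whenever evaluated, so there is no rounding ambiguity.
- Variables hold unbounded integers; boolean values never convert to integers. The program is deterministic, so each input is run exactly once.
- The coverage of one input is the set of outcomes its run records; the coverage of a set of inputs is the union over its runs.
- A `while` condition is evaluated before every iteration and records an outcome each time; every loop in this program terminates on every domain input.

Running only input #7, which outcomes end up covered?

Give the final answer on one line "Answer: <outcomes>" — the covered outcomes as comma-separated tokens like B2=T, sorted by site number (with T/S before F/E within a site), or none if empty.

Running input #7 (k=11, s=0), event by event:
  B1->T, B1->T, B1->T, B1->T, B1->F, B2->T, B3->F, B4->F, B5->F
distinct outcomes covered: B1=T, B1=F, B2=T, B3=F, B4=F, B5=F

Answer: B1=T, B1=F, B2=T, B3=F, B4=F, B5=F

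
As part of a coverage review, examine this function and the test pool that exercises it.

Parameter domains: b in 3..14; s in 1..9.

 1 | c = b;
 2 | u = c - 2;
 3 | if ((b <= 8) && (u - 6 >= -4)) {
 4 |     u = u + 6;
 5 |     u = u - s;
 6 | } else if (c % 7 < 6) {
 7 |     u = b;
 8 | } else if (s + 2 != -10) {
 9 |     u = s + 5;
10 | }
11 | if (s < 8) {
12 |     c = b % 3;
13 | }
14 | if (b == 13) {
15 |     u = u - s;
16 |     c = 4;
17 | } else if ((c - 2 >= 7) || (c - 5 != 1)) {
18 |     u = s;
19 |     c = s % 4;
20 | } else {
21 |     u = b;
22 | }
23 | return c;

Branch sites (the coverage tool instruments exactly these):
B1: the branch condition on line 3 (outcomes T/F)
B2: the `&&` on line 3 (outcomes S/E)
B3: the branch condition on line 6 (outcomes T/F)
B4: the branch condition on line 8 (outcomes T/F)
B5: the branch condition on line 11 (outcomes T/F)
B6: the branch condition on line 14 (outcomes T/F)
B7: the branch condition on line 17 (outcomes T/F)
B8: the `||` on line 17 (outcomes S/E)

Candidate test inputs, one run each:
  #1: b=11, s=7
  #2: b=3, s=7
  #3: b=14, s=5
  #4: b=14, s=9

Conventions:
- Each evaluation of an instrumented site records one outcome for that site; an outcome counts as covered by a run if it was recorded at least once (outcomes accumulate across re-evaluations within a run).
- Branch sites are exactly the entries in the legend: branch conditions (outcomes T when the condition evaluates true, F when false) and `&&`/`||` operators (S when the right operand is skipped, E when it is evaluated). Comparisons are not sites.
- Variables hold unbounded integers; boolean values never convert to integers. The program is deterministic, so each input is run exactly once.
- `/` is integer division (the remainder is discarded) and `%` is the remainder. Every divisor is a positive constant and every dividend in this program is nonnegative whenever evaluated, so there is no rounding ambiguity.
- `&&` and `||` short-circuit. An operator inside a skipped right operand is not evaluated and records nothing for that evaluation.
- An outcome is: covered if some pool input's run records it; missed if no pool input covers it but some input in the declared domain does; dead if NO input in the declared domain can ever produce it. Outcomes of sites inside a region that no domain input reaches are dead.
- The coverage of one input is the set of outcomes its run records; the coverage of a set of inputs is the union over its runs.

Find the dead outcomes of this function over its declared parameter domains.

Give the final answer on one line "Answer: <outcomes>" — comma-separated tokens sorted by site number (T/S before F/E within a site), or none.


sweeping the full domain (108 inputs) for each outcome:
  B4=F: unreachable across the whole domain -> dead
  reachable outcomes have witnesses, e.g. B1=T (e.g. b=4, s=1), B1=F (e.g. b=3, s=1), B2=S (e.g. b=9, s=1), B2=E (e.g. b=3, s=1)
Answer: B4=F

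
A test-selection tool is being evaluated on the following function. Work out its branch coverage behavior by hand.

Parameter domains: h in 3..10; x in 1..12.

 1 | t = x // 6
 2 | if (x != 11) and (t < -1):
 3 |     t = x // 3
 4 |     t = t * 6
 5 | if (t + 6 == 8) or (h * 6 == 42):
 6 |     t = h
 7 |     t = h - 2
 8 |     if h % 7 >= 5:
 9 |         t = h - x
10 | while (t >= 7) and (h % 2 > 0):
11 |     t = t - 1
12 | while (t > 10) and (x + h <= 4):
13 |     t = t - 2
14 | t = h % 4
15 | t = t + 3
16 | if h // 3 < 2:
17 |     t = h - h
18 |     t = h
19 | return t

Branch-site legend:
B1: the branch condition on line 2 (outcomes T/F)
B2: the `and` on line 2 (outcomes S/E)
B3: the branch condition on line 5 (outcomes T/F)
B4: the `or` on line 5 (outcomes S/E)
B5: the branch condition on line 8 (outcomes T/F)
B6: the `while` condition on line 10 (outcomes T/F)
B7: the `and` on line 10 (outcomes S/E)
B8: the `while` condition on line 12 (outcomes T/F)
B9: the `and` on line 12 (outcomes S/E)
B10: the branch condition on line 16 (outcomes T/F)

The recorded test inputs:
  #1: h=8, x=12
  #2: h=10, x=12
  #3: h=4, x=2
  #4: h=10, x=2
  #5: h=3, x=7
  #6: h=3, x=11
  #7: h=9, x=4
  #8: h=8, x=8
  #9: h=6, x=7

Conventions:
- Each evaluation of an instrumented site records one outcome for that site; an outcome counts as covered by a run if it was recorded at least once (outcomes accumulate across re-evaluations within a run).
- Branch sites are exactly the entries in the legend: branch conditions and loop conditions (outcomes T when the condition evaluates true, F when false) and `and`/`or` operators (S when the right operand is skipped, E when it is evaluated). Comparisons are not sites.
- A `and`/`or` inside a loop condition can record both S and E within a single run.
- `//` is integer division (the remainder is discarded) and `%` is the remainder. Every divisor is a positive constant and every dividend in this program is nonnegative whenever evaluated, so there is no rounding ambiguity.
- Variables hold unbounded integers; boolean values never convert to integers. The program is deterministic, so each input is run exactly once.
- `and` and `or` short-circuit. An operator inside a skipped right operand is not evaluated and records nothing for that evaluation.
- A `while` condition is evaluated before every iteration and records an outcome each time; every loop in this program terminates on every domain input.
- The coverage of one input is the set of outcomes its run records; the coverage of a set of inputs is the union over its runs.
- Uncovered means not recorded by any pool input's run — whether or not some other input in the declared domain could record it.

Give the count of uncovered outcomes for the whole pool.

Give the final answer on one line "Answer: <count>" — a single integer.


input #1 (h=8, x=12): covers B1=F, B2=E, B3=T, B4=S, B5=F, B6=F, B7=S, B8=F, B9=S, B10=F
input #2 (h=10, x=12): covers B1=F, B2=E, B3=T, B4=S, B5=F, B6=F, B7=E, B8=F, B9=S, B10=F
input #3 (h=4, x=2): covers B1=F, B2=E, B3=F, B4=E, B6=F, B7=S, B8=F, B9=S, B10=T
input #4 (h=10, x=2): covers B1=F, B2=E, B3=F, B4=E, B6=F, B7=S, B8=F, B9=S, B10=F
input #5 (h=3, x=7): covers B1=F, B2=E, B3=F, B4=E, B6=F, B7=S, B8=F, B9=S, B10=T
input #6 (h=3, x=11): covers B1=F, B2=S, B3=F, B4=E, B6=F, B7=S, B8=F, B9=S, B10=T
input #7 (h=9, x=4): covers B1=F, B2=E, B3=F, B4=E, B6=F, B7=S, B8=F, B9=S, B10=F
input #8 (h=8, x=8): covers B1=F, B2=E, B3=F, B4=E, B6=F, B7=S, B8=F, B9=S, B10=F
input #9 (h=6, x=7): covers B1=F, B2=E, B3=F, B4=E, B6=F, B7=S, B8=F, B9=S, B10=F
union over the pool: B1=F, B2=S, B2=E, B3=T, B3=F, B4=S, B4=E, B5=F, B6=F, B7=S, B7=E, B8=F, B9=S, B10=T, B10=F
uncovered (5 of 20): B1=T, B5=T, B6=T, B8=T, B9=E
Answer: 5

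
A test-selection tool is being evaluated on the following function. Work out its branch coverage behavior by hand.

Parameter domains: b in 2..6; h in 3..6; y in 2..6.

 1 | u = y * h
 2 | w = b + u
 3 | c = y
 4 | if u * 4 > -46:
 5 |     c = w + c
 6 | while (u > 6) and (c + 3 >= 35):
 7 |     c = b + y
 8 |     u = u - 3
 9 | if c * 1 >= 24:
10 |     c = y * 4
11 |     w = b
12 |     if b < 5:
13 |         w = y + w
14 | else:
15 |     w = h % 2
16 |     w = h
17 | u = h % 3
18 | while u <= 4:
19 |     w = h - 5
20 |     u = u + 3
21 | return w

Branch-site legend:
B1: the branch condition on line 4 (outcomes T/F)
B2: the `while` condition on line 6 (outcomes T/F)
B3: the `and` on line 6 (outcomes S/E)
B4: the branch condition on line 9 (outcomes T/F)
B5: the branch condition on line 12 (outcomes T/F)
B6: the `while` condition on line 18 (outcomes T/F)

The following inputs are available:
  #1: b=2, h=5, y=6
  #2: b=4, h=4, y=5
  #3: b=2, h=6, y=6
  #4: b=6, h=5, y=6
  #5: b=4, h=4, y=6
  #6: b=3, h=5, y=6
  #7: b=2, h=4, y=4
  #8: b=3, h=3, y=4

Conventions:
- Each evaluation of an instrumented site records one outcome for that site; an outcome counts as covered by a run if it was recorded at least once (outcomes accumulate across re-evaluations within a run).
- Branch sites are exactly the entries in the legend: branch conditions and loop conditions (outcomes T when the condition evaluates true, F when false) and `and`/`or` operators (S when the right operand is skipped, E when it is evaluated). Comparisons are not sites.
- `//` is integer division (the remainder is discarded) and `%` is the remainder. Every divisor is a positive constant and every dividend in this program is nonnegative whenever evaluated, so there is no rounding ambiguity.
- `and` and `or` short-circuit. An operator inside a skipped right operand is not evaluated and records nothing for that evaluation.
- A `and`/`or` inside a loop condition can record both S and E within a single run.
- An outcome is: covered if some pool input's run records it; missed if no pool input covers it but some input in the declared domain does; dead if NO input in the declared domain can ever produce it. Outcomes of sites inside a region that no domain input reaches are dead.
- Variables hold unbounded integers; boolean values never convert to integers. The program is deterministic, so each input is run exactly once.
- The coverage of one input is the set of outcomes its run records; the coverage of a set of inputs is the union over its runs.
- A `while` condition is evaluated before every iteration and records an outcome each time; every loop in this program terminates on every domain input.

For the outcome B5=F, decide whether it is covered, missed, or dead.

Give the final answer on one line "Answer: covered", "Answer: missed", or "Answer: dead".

no pool input records B5=F
but domain input (b=5, h=3, y=5) does record it -> reachable, so missed

Answer: missed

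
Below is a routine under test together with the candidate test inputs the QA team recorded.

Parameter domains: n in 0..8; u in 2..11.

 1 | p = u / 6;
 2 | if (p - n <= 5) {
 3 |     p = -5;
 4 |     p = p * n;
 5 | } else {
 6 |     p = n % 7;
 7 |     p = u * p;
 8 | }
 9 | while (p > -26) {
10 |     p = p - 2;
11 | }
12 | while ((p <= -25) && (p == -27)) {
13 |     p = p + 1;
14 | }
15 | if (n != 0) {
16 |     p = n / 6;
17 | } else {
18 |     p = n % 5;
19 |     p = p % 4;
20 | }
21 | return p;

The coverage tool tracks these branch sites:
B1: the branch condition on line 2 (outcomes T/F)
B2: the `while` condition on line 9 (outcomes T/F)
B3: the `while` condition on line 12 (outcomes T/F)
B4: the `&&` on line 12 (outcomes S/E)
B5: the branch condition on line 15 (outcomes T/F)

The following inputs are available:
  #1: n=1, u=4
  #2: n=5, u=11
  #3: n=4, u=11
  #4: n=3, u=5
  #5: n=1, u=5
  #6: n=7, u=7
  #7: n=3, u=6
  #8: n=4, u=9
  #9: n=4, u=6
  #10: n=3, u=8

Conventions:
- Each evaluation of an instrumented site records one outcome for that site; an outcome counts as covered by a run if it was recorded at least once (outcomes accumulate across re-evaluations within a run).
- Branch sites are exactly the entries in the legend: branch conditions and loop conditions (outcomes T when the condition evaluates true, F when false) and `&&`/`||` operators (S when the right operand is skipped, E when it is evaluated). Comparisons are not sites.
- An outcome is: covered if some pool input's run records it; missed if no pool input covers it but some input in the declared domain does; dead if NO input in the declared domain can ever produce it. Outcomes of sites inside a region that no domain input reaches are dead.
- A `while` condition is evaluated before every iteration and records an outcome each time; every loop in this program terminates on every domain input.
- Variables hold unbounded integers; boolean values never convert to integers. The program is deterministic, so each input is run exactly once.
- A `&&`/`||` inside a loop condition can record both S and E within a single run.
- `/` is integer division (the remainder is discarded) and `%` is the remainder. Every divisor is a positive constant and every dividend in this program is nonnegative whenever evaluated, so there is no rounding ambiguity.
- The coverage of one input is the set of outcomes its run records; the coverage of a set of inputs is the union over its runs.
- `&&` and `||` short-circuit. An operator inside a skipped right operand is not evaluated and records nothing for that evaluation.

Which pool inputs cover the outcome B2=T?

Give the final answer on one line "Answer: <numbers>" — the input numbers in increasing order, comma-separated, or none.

input #1 (n=1, u=4): covers B2=T
input #2 (n=5, u=11): covers B2=T
input #3 (n=4, u=11): covers B2=T
input #4 (n=3, u=5): covers B2=T
input #5 (n=1, u=5): covers B2=T
input #6 (n=7, u=7): misses B2=T
input #7 (n=3, u=6): covers B2=T
input #8 (n=4, u=9): covers B2=T
input #9 (n=4, u=6): covers B2=T
input #10 (n=3, u=8): covers B2=T

Answer: 1, 2, 3, 4, 5, 7, 8, 9, 10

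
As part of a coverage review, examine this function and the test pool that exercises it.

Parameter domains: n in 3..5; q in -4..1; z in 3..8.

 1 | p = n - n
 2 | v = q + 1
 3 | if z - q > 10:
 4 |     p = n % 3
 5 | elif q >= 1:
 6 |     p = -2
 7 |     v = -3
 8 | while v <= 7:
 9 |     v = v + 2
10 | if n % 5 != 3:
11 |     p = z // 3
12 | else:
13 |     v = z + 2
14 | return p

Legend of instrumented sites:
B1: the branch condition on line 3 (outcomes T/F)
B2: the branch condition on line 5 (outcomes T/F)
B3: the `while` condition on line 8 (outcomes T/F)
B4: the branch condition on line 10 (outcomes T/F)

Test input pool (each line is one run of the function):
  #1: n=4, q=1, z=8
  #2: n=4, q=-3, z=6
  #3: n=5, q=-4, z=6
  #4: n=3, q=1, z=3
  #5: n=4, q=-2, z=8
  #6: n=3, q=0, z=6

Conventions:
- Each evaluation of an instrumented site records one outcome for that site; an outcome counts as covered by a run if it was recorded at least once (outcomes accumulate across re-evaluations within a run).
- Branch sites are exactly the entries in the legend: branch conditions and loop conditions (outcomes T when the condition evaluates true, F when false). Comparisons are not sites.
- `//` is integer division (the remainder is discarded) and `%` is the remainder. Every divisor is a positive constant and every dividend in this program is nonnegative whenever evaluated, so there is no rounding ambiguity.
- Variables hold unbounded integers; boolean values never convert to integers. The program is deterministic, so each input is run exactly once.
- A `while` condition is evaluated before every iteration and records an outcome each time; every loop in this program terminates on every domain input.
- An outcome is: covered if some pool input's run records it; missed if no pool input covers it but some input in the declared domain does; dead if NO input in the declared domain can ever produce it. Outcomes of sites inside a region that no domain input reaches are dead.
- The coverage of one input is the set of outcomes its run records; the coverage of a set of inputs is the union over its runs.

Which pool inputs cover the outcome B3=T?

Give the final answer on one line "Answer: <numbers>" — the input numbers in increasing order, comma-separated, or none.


input #1 (n=4, q=1, z=8): covers B3=T
input #2 (n=4, q=-3, z=6): covers B3=T
input #3 (n=5, q=-4, z=6): covers B3=T
input #4 (n=3, q=1, z=3): covers B3=T
input #5 (n=4, q=-2, z=8): covers B3=T
input #6 (n=3, q=0, z=6): covers B3=T
Answer: 1, 2, 3, 4, 5, 6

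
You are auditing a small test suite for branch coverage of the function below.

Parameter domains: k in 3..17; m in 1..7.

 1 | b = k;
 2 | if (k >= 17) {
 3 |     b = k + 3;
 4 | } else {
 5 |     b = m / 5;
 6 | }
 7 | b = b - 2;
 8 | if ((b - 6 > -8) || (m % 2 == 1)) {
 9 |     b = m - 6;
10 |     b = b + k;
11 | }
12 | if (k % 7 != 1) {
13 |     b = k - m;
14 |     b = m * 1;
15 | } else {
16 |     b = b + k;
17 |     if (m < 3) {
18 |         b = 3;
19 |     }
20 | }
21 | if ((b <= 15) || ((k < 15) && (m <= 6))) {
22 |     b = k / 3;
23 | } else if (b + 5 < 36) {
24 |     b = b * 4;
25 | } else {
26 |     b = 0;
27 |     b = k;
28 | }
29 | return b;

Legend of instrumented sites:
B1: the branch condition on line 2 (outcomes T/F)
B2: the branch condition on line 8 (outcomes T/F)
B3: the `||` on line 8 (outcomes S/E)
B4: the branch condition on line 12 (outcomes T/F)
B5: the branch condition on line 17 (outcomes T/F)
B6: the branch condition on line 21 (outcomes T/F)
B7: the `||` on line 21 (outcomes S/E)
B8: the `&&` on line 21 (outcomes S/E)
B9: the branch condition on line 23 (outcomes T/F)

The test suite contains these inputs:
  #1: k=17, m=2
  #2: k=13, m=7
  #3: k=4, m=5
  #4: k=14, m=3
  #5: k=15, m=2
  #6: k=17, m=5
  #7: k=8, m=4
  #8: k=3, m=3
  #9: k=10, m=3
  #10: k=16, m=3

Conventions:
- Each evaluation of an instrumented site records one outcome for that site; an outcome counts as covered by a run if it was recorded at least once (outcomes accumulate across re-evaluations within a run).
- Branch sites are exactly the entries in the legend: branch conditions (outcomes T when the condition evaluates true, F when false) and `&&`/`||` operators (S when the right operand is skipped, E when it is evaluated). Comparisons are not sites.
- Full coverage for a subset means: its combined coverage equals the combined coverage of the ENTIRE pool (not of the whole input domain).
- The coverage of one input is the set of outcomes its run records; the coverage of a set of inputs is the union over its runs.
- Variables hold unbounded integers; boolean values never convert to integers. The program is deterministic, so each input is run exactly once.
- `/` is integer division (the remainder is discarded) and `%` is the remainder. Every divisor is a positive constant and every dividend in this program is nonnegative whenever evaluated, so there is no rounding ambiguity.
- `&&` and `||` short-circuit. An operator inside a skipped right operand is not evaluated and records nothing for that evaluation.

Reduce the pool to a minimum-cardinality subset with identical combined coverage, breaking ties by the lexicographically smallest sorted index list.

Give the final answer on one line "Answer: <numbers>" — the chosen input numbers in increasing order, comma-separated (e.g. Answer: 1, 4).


run #1 (k=17, m=2) runs B1->T, B3->S, B2->T, B4->T, B7->S, B6->T; records B1=T, B2=T, B3=S, B4=T, B6=T, B7=S
run #2 (k=13, m=7) runs B1->F, B3->S, B2->T, B4->T, B7->S, B6->T; records B1=F, B2=T, B3=S, B4=T, B6=T, B7=S
run #3 (k=4, m=5) runs B1->F, B3->S, B2->T, B4->T, B7->S, B6->T; records B1=F, B2=T, B3=S, B4=T, B6=T, B7=S
run #4 (k=14, m=3) runs B1->F, B3->E, B2->T, B4->T, B7->S, B6->T; records B1=F, B2=T, B3=E, B4=T, B6=T, B7=S
run #5 (k=15, m=2) runs B1->F, B3->E, B2->F, B4->F, B5->T, B7->S, B6->T; records B1=F, B2=F, B3=E, B4=F, B5=T, B6=T, B7=S
run #6 (k=17, m=5) runs B1->T, B3->S, B2->T, B4->T, B7->S, B6->T; records B1=T, B2=T, B3=S, B4=T, B6=T, B7=S
run #7 (k=8, m=4) runs B1->F, B3->E, B2->F, B4->F, B5->F, B7->S, B6->T; records B1=F, B2=F, B3=E, B4=F, B5=F, B6=T, B7=S
run #8 (k=3, m=3) runs B1->F, B3->E, B2->T, B4->T, B7->S, B6->T; records B1=F, B2=T, B3=E, B4=T, B6=T, B7=S
run #9 (k=10, m=3) runs B1->F, B3->E, B2->T, B4->T, B7->S, B6->T; records B1=F, B2=T, B3=E, B4=T, B6=T, B7=S
run #10 (k=16, m=3) runs B1->F, B3->E, B2->T, B4->T, B7->S, B6->T; records B1=F, B2=T, B3=E, B4=T, B6=T, B7=S
together the pool reaches 12 outcomes: B1=T, B1=F, B2=T, B2=F, B3=S, B3=E, B4=T, B4=F, B5=T, B5=F, B6=T, B7=S
no size-1 subset reaches all 12 outcomes (best union: 7/12)
no size-2 subset reaches all 12 outcomes (best union: 11/12)
size 3: inputs {1, 5, 7} cover all 12 outcomes, and no lexicographically smaller subset of this size does
Answer: 1, 5, 7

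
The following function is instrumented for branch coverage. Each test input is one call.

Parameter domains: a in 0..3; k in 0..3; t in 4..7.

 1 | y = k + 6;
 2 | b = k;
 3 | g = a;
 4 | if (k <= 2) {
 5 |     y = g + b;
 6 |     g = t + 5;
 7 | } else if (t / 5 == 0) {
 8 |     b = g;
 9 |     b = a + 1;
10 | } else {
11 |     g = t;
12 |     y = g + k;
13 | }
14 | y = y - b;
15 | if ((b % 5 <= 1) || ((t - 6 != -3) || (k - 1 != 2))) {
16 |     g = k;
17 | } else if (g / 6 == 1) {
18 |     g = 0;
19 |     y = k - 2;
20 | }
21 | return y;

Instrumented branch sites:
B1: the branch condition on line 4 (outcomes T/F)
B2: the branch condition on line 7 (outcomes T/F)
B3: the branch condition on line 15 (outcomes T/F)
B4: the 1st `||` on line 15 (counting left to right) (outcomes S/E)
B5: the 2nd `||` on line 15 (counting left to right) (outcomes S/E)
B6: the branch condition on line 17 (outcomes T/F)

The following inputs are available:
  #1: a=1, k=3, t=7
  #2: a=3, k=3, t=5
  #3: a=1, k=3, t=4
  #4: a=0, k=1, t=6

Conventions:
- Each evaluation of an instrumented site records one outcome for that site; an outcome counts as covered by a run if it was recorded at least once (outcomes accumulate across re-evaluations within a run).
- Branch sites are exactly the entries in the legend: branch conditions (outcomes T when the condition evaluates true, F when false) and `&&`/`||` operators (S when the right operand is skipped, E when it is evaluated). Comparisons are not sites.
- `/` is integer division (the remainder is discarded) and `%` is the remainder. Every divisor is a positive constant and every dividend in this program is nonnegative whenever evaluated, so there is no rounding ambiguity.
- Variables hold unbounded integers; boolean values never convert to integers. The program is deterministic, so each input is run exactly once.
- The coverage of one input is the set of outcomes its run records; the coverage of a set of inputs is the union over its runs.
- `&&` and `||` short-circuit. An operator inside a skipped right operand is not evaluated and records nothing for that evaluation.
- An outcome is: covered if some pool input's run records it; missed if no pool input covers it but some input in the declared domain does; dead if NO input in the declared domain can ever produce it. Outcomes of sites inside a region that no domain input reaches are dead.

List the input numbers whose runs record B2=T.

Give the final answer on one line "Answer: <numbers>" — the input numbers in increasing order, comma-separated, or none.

input #1 (a=1, k=3, t=7): never hits B2=T
input #2 (a=3, k=3, t=5): never hits B2=T
input #3 (a=1, k=3, t=4): hits B2=T
input #4 (a=0, k=1, t=6): never hits B2=T

Answer: 3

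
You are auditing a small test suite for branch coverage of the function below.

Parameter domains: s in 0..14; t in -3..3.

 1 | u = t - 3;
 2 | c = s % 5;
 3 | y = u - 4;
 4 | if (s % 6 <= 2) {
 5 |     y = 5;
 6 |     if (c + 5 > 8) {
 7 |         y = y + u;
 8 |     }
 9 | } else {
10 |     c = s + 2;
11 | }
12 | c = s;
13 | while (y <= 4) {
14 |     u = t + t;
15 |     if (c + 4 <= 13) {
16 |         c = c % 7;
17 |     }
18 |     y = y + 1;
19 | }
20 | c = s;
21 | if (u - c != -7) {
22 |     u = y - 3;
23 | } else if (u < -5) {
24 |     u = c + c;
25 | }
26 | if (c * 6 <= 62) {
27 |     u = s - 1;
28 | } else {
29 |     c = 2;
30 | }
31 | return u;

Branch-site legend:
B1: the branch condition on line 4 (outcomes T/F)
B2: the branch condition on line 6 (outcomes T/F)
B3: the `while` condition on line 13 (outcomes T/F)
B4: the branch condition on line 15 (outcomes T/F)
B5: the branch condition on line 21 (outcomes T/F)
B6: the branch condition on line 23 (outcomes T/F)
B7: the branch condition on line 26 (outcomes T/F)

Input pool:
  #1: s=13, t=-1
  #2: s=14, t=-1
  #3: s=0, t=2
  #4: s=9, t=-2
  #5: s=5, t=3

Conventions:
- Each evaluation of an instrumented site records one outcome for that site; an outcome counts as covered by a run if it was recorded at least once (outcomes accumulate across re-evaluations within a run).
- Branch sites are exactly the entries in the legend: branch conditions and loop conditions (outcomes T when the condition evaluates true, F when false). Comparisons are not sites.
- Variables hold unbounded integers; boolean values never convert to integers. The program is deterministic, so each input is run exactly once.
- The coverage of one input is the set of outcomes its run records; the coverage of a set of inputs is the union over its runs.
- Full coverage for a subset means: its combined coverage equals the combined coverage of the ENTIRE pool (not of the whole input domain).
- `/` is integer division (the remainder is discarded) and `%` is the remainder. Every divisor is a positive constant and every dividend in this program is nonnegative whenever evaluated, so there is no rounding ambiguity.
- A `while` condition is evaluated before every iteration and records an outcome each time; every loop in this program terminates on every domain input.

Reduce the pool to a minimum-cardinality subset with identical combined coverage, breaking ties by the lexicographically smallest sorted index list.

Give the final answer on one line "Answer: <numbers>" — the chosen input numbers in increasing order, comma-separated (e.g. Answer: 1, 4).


run #1 (s=13, t=-1) runs B1->T, B2->F, B3->F, B5->T, B7->F; records B1=T, B2=F, B3=F, B5=T, B7=F
run #2 (s=14, t=-1) runs B1->T, B2->T, B3->T, B4->F, B3->T, B4->F, B3->T, B4->F, B3->T, B4->F, B3->F, B5->T, B7->F; records B1=T, B2=T, B3=T, B3=F, B4=F, B5=T, B7=F
run #3 (s=0, t=2) runs B1->T, B2->F, B3->F, B5->T, B7->T; records B1=T, B2=F, B3=F, B5=T, B7=T
run #4 (s=9, t=-2) runs B1->F, B3->T, B4->T, B3->T, B4->T, B3->T, B4->T, B3->T, B4->T, B3->T, B4->T, B3->T, B4->T, B3->T, ...; records B1=F, B3=T, B3=F, B4=T, B5=T, B7=T
run #5 (s=5, t=3) runs B1->F, B3->T, B4->T, B3->T, B4->T, B3->T, B4->T, B3->T, B4->T, B3->T, B4->T, B3->T, B4->T, B3->T, ...; records B1=F, B3=T, B3=F, B4=T, B5=T, B7=T
the full pool covers 11 outcomes: B1=T, B1=F, B2=T, B2=F, B3=T, B3=F, B4=T, B4=F, B5=T, B7=T, B7=F
size 1 is not enough: best union over all size-1 subsets is 7/11
size 2 is not enough: best union over all size-2 subsets is 10/11
inputs {1, 2, 4} (size 3) cover everything; no size-3 subset with a lexicographically smaller index list covers all 11
Answer: 1, 2, 4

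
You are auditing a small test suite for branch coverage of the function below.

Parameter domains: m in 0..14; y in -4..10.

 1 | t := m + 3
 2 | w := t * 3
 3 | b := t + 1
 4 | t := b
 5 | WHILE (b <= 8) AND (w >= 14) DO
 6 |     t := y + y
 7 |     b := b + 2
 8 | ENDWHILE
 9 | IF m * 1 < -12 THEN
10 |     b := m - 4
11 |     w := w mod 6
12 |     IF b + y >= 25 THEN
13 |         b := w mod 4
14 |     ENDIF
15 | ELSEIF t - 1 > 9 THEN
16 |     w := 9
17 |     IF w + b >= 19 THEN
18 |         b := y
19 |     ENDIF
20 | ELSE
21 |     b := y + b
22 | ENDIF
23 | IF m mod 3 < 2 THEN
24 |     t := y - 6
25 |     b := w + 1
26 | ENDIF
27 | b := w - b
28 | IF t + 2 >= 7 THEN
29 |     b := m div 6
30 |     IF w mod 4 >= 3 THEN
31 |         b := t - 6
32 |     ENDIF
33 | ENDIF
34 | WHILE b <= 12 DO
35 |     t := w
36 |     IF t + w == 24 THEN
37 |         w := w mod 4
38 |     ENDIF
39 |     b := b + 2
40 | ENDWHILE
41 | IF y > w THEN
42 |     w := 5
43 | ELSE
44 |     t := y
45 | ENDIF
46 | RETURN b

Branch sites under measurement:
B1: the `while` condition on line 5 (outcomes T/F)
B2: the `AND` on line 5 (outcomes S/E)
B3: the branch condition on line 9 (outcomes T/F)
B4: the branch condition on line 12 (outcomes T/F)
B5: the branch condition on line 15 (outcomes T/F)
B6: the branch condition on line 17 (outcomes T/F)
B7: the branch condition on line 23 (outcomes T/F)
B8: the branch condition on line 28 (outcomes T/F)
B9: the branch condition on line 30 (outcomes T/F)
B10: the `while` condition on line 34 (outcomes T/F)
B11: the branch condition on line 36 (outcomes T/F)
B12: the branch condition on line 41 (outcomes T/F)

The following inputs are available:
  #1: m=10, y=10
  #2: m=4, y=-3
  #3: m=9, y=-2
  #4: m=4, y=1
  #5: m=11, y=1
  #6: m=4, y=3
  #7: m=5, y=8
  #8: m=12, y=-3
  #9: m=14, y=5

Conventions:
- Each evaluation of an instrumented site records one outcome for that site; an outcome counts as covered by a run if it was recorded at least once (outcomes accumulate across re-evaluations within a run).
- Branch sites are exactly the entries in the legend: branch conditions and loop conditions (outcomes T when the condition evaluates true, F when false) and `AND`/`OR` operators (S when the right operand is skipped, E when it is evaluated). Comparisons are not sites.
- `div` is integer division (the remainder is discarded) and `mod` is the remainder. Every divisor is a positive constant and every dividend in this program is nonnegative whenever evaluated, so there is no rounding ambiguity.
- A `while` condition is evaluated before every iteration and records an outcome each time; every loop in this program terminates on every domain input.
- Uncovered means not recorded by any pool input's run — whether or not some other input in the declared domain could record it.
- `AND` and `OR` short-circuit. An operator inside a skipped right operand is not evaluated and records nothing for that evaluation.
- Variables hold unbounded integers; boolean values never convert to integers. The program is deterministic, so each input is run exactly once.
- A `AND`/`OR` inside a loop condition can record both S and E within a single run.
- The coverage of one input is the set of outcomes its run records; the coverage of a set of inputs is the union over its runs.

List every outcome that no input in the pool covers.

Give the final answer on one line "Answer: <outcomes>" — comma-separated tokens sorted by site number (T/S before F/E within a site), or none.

input #1, m=10, y=10: outcomes B1=F, B2=S, B3=F, B5=T, B6=T, B7=T, B8=F, B10=T, B10=F, B11=F, B12=T
input #2, m=4, y=-3: outcomes B1=T, B1=F, B2=S, B2=E, B3=F, B5=F, B7=T, B8=F, B10=T, B10=F, B11=F, B12=F
input #3, m=9, y=-2: outcomes B1=F, B2=S, B3=F, B5=T, B6=T, B7=T, B8=F, B10=T, B10=F, B11=F, B12=F
input #4, m=4, y=1: outcomes B1=T, B1=F, B2=S, B2=E, B3=F, B5=F, B7=T, B8=F, B10=T, B10=F, B11=F, B12=F
input #5, m=11, y=1: outcomes B1=F, B2=S, B3=F, B5=T, B6=T, B7=F, B8=T, B9=F, B10=T, B10=F, B11=F, B12=F
input #6, m=4, y=3: outcomes B1=T, B1=F, B2=S, B2=E, B3=F, B5=F, B7=T, B8=F, B10=T, B10=F, B11=F, B12=F
input #7, m=5, y=8: outcomes B1=F, B2=S, B3=F, B5=F, B7=F, B8=T, B9=F, B10=T, B10=F, B11=F, B12=F
input #8, m=12, y=-3: outcomes B1=F, B2=S, B3=F, B5=T, B6=T, B7=T, B8=F, B10=T, B10=F, B11=F, B12=F
input #9, m=14, y=5: outcomes B1=F, B2=S, B3=F, B5=T, B6=T, B7=F, B8=T, B9=F, B10=T, B10=F, B11=F, B12=F
union over the pool: B1=T, B1=F, B2=S, B2=E, B3=F, B5=T, B5=F, B6=T, B7=T, B7=F, B8=T, B8=F, B9=F, B10=T, B10=F, B11=F, B12=T, B12=F
uncovered (6 of 24): B3=T, B4=T, B4=F, B6=F, B9=T, B11=T

Answer: B3=T, B4=T, B4=F, B6=F, B9=T, B11=T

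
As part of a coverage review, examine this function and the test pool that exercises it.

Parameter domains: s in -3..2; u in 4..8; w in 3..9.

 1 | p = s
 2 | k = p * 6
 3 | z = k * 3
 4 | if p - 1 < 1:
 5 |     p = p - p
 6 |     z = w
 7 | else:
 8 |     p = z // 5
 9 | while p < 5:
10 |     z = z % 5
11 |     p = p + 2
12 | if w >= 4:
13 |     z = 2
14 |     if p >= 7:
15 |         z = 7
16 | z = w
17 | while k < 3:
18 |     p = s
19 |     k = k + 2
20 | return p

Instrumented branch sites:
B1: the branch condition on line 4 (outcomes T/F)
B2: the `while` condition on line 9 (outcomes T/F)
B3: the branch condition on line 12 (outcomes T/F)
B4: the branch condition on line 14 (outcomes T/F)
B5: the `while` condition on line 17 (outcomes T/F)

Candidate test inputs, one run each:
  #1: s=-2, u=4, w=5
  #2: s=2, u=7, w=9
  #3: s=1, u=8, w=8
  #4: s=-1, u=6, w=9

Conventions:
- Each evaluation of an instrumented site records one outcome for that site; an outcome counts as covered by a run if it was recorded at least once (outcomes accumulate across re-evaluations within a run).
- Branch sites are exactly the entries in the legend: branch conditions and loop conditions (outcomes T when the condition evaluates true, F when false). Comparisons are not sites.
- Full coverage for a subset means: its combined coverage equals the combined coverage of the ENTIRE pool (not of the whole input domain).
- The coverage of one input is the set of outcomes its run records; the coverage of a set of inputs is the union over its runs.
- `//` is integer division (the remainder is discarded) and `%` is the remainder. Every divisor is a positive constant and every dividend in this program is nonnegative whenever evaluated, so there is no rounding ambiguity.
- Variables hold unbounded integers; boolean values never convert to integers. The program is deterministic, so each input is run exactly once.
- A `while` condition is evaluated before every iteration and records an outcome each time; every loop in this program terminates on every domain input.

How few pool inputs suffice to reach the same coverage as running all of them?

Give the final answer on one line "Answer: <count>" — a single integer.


run #1 (s=-2, u=4, w=5) runs B1->T, B2->T, B2->T, B2->T, B2->F, B3->T, B4->F, B5->T, B5->T, B5->T, B5->T, B5->T, B5->T, B5->T, ...; records B1=T, B2=T, B2=F, B3=T, B4=F, B5=T, B5=F
run #2 (s=2, u=7, w=9) runs B1->F, B2->F, B3->T, B4->T, B5->F; records B1=F, B2=F, B3=T, B4=T, B5=F
run #3 (s=1, u=8, w=8) runs B1->T, B2->T, B2->T, B2->T, B2->F, B3->T, B4->F, B5->F; records B1=T, B2=T, B2=F, B3=T, B4=F, B5=F
run #4 (s=-1, u=6, w=9) runs B1->T, B2->T, B2->T, B2->T, B2->F, B3->T, B4->F, B5->T, B5->T, B5->T, B5->T, B5->T, B5->F; records B1=T, B2=T, B2=F, B3=T, B4=F, B5=T, B5=F
together the pool reaches 9 outcomes: B1=T, B1=F, B2=T, B2=F, B3=T, B4=T, B4=F, B5=T, B5=F
size 1 is not enough: best union over all size-1 subsets is 7/9
at size 2, {1, 2} reaches all 9 outcomes; every lexicographically earlier size-2 subset fails
Answer: 2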